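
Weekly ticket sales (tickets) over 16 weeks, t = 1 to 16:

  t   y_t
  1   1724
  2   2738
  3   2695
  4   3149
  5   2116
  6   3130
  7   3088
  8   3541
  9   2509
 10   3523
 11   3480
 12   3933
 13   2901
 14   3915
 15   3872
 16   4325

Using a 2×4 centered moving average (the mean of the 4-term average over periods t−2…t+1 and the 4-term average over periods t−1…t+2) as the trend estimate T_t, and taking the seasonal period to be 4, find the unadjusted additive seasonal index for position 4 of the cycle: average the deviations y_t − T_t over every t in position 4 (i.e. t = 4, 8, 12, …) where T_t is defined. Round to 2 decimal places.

425.04

Season position 4 occurs at t = 4, 8, 12 (where T_t is defined).
t=4: T_4 = 2723.5000; y_4 − T_4 = 3149 − 2723.5000 = 425.5000
t=8: T_8 = 3116.1250; y_8 − T_8 = 3541 − 3116.1250 = 424.8750
t=12: T_12 = 3508.2500; y_12 − T_12 = 3933 − 3508.2500 = 424.7500
Mean deviation: (425.5000 + 424.8750 + 424.7500) / 3 = 425.04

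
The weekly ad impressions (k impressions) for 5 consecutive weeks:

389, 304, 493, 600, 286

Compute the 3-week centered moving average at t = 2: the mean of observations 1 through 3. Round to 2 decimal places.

Sum of periods 1–3: 389 + 304 + 493 = 1186
Divide by 3: 1186 / 3 = 395.33

395.33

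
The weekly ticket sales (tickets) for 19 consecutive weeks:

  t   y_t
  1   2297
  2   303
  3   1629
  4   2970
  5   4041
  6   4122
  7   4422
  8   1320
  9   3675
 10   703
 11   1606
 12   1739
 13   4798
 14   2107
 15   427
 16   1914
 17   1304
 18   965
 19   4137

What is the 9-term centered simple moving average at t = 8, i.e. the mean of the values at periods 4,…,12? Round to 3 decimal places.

2733.111

Sum of periods 4–12: 2970 + 4041 + 4122 + 4422 + 1320 + 3675 + 703 + 1606 + 1739 = 24598
Divide by 9: 24598 / 9 = 2733.111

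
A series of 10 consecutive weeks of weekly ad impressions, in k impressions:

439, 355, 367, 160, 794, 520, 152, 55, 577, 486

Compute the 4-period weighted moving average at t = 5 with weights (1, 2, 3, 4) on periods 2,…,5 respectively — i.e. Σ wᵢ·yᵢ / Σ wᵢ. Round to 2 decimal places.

Weighted sum: 1·355 + 2·367 + 3·160 + 4·794 = 355 + 734 + 480 + 3176 = 4745
Weight total: 1 + 2 + 3 + 4 = 10
WMA = 4745 / 10 = 474.50

474.50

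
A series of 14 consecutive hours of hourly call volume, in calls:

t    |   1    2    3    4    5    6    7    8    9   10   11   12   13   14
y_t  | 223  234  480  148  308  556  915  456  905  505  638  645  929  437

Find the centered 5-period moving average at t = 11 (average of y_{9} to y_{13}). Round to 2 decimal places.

Sum of periods 9–13: 905 + 505 + 638 + 645 + 929 = 3622
Divide by 5: 3622 / 5 = 724.40

724.40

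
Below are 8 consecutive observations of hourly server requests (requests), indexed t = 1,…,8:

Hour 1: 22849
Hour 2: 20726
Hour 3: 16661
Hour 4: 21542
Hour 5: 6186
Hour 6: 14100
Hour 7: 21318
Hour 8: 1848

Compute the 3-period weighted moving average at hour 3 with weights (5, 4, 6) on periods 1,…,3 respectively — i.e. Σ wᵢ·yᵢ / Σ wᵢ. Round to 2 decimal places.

19807.67

Weighted sum: 5·22849 + 4·20726 + 6·16661 = 114245 + 82904 + 99966 = 297115
Weight total: 5 + 4 + 6 = 15
WMA = 297115 / 15 = 19807.67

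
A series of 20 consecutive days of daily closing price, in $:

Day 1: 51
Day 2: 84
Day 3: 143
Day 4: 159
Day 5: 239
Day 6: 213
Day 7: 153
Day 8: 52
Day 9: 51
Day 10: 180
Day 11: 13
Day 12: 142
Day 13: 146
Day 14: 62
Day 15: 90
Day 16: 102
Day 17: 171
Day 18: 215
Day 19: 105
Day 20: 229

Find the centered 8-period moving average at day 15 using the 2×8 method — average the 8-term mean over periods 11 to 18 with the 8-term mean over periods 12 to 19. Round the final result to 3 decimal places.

123.375

Sum over 11–18: 13 + 142 + 146 + 62 + 90 + 102 + 171 + 215 = 941
Sum over 12–19: 142 + 146 + 62 + 90 + 102 + 171 + 215 + 105 = 1033
CMA at t=15 = (941 + 1033) / (2·8) = 1974 / 16 = 123.375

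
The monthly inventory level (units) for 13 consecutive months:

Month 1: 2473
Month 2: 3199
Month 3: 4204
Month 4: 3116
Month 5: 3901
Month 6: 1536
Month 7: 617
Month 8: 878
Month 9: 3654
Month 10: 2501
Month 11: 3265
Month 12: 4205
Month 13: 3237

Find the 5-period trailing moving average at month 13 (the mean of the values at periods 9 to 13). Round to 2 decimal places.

Sum of periods 9–13: 3654 + 2501 + 3265 + 4205 + 3237 = 16862
Divide by 5: 16862 / 5 = 3372.40

3372.40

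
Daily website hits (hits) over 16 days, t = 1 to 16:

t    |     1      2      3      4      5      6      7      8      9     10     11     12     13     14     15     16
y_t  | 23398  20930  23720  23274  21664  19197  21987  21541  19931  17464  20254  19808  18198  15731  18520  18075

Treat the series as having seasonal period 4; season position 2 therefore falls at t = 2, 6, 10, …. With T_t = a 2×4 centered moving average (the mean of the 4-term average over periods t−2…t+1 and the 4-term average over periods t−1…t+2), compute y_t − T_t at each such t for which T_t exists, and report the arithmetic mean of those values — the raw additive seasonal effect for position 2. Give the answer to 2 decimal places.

Season position 2 occurs at t = 6, 10, 14 (where T_t is defined).
t=6: T_6 = 21313.8750; y_6 − T_6 = 19197 − 21313.8750 = -2116.8750
t=10: T_10 = 19580.8750; y_10 − T_10 = 17464 − 19580.8750 = -2116.8750
t=14: T_14 = 17847.6250; y_14 − T_14 = 15731 − 17847.6250 = -2116.6250
Mean deviation: (-2116.8750 + -2116.8750 + -2116.6250) / 3 = -2116.79

-2116.79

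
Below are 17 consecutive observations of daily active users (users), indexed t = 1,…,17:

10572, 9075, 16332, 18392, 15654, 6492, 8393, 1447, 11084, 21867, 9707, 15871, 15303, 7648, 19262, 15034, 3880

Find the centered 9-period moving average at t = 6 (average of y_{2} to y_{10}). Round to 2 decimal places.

12081.78

Sum of periods 2–10: 9075 + 16332 + 18392 + 15654 + 6492 + 8393 + 1447 + 11084 + 21867 = 108736
Divide by 9: 108736 / 9 = 12081.78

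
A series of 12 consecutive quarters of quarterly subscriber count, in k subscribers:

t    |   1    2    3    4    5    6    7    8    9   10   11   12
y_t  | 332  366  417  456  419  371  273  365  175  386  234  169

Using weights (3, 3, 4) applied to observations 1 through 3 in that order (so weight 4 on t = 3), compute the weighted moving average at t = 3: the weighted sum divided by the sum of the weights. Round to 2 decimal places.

Weighted sum: 3·332 + 3·366 + 4·417 = 996 + 1098 + 1668 = 3762
Weight total: 3 + 3 + 4 = 10
WMA = 3762 / 10 = 376.20

376.20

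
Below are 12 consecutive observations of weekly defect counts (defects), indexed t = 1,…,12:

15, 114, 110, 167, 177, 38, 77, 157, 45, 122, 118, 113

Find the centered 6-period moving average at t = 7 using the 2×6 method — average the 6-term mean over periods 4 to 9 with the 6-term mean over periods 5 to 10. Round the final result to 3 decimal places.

Sum over 4–9: 167 + 177 + 38 + 77 + 157 + 45 = 661
Sum over 5–10: 177 + 38 + 77 + 157 + 45 + 122 = 616
CMA at t=7 = (661 + 616) / (2·6) = 1277 / 12 = 106.417

106.417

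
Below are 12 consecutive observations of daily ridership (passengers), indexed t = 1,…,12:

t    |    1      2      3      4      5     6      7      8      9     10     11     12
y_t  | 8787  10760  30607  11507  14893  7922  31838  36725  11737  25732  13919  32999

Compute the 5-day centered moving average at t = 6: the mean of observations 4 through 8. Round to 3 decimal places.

Sum of periods 4–8: 11507 + 14893 + 7922 + 31838 + 36725 = 102885
Divide by 5: 102885 / 5 = 20577.000

20577.000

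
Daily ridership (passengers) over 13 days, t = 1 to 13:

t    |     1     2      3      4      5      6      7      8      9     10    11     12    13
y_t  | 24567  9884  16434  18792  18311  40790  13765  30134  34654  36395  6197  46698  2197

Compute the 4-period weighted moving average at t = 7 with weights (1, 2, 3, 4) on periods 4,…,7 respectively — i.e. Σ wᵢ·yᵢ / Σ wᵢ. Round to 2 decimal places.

Weighted sum: 1·18792 + 2·18311 + 3·40790 + 4·13765 = 18792 + 36622 + 122370 + 55060 = 232844
Weight total: 1 + 2 + 3 + 4 = 10
WMA = 232844 / 10 = 23284.40

23284.40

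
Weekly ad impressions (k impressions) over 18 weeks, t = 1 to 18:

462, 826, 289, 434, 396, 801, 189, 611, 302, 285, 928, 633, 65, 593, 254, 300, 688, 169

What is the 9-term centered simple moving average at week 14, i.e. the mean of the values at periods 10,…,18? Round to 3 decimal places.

435.000

Sum of periods 10–18: 285 + 928 + 633 + 65 + 593 + 254 + 300 + 688 + 169 = 3915
Divide by 9: 3915 / 9 = 435.000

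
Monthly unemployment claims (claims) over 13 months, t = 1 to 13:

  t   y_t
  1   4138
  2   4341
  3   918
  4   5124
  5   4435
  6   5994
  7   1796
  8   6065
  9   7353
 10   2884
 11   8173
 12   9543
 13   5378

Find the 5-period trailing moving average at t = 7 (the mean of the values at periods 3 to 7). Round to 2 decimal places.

3653.40

Sum of periods 3–7: 918 + 5124 + 4435 + 5994 + 1796 = 18267
Divide by 5: 18267 / 5 = 3653.40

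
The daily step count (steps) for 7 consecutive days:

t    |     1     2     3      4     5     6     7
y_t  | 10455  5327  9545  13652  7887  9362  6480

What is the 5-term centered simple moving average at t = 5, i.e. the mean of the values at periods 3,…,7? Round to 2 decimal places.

9385.20

Sum of periods 3–7: 9545 + 13652 + 7887 + 9362 + 6480 = 46926
Divide by 5: 46926 / 5 = 9385.20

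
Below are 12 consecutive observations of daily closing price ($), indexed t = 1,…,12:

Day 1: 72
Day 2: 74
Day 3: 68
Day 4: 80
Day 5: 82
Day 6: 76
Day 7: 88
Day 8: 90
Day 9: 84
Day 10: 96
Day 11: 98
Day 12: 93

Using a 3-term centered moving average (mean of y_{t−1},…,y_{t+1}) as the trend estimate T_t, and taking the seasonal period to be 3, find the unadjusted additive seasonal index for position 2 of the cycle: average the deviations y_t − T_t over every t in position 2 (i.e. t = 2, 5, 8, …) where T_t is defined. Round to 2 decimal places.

Season position 2 occurs at t = 2, 5, 8, 11 (where T_t is defined).
t=2: T_2 = 71.3333; y_2 − T_2 = 74 − 71.3333 = 2.6667
t=5: T_5 = 79.3333; y_5 − T_5 = 82 − 79.3333 = 2.6667
t=8: T_8 = 87.3333; y_8 − T_8 = 90 − 87.3333 = 2.6667
t=11: T_11 = 95.6667; y_11 − T_11 = 98 − 95.6667 = 2.3333
Mean deviation: (2.6667 + 2.6667 + 2.6667 + 2.3333) / 4 = 2.58

2.58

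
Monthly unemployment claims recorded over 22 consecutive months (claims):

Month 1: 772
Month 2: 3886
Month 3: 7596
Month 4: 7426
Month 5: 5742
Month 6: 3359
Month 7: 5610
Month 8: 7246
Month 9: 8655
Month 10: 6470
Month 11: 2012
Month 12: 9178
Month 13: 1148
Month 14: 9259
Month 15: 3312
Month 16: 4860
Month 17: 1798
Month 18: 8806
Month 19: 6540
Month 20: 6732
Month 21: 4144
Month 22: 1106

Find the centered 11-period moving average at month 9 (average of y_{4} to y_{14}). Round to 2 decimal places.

Sum of periods 4–14: 7426 + 5742 + 3359 + 5610 + 7246 + 8655 + 6470 + 2012 + 9178 + 1148 + 9259 = 66105
Divide by 11: 66105 / 11 = 6009.55

6009.55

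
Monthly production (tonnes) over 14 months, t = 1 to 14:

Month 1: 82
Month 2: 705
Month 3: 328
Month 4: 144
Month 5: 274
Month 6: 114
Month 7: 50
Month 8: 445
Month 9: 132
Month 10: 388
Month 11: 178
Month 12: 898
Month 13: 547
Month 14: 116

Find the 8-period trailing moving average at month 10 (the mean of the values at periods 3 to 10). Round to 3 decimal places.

Sum of periods 3–10: 328 + 144 + 274 + 114 + 50 + 445 + 132 + 388 = 1875
Divide by 8: 1875 / 8 = 234.375

234.375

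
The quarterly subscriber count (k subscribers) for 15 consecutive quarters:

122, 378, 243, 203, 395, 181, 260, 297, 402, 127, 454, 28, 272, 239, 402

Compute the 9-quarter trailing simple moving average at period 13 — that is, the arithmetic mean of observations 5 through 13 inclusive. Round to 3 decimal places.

268.444

Sum of periods 5–13: 395 + 181 + 260 + 297 + 402 + 127 + 454 + 28 + 272 = 2416
Divide by 9: 2416 / 9 = 268.444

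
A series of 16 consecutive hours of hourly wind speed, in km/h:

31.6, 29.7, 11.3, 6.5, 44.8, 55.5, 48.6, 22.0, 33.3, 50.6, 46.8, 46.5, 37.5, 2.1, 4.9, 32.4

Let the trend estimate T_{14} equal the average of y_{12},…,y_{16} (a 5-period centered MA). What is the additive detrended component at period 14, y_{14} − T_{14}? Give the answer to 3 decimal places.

Trend T_14 = (46.5 + 37.5 + 2.1 + 4.9 + 32.4) / 5 = 123.4/5 = 24.68000
Detrended value: 2.1 − 24.68000 = -22.580

-22.580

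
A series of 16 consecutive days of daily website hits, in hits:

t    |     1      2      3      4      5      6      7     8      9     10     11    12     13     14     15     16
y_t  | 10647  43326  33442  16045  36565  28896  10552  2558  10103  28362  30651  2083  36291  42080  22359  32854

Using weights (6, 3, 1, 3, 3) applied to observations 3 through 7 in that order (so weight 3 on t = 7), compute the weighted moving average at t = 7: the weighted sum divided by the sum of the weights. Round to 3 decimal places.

Weighted sum: 6·33442 + 3·16045 + 1·36565 + 3·28896 + 3·10552 = 200652 + 48135 + 36565 + 86688 + 31656 = 403696
Weight total: 6 + 3 + 1 + 3 + 3 = 16
WMA = 403696 / 16 = 25231.000

25231.000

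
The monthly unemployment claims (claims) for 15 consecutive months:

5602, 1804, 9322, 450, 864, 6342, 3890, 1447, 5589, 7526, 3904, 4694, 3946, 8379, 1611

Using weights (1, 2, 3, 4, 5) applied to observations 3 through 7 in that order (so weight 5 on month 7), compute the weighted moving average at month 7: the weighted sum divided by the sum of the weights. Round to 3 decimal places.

3842.133

Weighted sum: 1·9322 + 2·450 + 3·864 + 4·6342 + 5·3890 = 9322 + 900 + 2592 + 25368 + 19450 = 57632
Weight total: 1 + 2 + 3 + 4 + 5 = 15
WMA = 57632 / 15 = 3842.133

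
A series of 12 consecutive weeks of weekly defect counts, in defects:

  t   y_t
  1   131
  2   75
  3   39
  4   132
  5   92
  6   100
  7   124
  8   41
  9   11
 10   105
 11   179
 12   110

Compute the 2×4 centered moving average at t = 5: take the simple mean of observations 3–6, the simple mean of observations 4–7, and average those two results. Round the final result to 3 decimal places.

101.375

Sum over 3–6: 39 + 132 + 92 + 100 = 363
Sum over 4–7: 132 + 92 + 100 + 124 = 448
CMA at t=5 = (363 + 448) / (2·4) = 811 / 8 = 101.375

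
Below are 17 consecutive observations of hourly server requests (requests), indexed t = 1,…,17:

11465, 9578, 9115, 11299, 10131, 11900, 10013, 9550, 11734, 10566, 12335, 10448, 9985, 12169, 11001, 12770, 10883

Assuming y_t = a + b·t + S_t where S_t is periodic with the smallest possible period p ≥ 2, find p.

First differences y_{t+1} − y_t: -1887, -463, 2184, -1168, 1769, -1887, -463, 2184, -1168, 1769, -1887, -463, …
The difference pattern repeats every 5 terms and not for any smaller step, so p = 5.

5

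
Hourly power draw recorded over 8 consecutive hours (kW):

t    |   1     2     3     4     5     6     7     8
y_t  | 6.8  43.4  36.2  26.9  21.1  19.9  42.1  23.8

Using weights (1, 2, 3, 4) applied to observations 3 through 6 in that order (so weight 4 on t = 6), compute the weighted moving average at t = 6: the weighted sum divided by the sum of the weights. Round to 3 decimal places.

23.290

Weighted sum: 1·36.2 + 2·26.9 + 3·21.1 + 4·19.9 = 36.2 + 53.8 + 63.3 + 79.6 = 232.9
Weight total: 1 + 2 + 3 + 4 = 10
WMA = 232.9 / 10 = 23.290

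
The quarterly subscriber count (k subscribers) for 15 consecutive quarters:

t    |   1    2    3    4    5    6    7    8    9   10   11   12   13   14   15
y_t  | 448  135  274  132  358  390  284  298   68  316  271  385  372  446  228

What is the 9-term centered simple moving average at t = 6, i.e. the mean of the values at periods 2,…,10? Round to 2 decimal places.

250.56

Sum of periods 2–10: 135 + 274 + 132 + 358 + 390 + 284 + 298 + 68 + 316 = 2255
Divide by 9: 2255 / 9 = 250.56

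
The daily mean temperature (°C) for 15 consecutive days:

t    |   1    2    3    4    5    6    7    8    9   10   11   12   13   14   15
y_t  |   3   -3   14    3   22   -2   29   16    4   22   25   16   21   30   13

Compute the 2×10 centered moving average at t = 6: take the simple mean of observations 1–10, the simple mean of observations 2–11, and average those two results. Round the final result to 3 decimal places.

11.900

Sum over 1–10: 3 + (-3) + 14 + 3 + 22 + (-2) + 29 + 16 + 4 + 22 = 108
Sum over 2–11: (-3) + 14 + 3 + 22 + (-2) + 29 + 16 + 4 + 22 + 25 = 130
CMA at t=6 = (108 + 130) / (2·10) = 238 / 20 = 11.900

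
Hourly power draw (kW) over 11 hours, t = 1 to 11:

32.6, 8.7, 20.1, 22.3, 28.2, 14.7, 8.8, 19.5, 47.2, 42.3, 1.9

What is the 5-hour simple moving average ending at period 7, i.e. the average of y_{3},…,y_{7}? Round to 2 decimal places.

18.82

Sum of periods 3–7: 20.1 + 22.3 + 28.2 + 14.7 + 8.8 = 94.1
Divide by 5: 94.1 / 5 = 18.82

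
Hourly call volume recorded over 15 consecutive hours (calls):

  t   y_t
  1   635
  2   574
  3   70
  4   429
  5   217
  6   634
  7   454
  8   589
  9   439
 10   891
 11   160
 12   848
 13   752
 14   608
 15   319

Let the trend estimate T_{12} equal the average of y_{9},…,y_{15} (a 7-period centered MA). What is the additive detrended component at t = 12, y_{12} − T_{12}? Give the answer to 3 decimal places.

274.143

Trend T_12 = (439 + 891 + 160 + 848 + 752 + 608 + 319) / 7 = 4017/7 = 573.85714
Detrended value: 848 − 573.85714 = 274.143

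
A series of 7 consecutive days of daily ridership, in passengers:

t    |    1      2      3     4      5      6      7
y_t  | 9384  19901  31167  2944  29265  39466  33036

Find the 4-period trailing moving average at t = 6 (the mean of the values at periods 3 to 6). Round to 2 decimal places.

Sum of periods 3–6: 31167 + 2944 + 29265 + 39466 = 102842
Divide by 4: 102842 / 4 = 25710.50

25710.50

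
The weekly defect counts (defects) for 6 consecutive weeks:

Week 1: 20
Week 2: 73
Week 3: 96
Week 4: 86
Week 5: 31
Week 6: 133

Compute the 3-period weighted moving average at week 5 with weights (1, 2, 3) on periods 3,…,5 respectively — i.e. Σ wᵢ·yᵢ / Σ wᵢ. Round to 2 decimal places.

60.17

Weighted sum: 1·96 + 2·86 + 3·31 = 96 + 172 + 93 = 361
Weight total: 1 + 2 + 3 = 6
WMA = 361 / 6 = 60.17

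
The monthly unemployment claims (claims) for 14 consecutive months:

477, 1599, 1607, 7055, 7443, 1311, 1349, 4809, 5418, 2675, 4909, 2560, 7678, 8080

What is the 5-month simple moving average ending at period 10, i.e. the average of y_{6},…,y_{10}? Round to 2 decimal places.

Sum of periods 6–10: 1311 + 1349 + 4809 + 5418 + 2675 = 15562
Divide by 5: 15562 / 5 = 3112.40

3112.40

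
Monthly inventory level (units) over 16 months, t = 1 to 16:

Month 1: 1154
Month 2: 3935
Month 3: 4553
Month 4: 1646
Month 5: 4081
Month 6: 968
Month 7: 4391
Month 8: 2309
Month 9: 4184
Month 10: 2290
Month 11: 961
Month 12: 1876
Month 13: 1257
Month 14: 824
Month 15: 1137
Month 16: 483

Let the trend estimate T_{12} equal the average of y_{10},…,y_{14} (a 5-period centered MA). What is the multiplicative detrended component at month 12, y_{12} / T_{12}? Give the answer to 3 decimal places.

Trend T_12 = (2290 + 961 + 1876 + 1257 + 824) / 5 = 7208/5 = 1441.60000
Ratio to trend: 1876 / 1441.60000 = 1.301

1.301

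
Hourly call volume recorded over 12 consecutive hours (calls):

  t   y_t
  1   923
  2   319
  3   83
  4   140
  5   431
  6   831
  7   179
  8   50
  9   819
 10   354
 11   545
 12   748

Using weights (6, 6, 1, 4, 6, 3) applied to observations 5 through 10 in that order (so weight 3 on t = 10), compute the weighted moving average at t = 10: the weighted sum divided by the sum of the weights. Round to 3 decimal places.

Weighted sum: 6·431 + 6·831 + 1·179 + 4·50 + 6·819 + 3·354 = 2586 + 4986 + 179 + 200 + 4914 + 1062 = 13927
Weight total: 6 + 6 + 1 + 4 + 6 + 3 = 26
WMA = 13927 / 26 = 535.654

535.654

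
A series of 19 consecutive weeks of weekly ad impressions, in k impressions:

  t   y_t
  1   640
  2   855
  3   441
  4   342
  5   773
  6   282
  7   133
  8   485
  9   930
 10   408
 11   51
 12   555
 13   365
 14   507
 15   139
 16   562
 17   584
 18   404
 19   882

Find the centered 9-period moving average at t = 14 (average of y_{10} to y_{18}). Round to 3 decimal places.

397.222

Sum of periods 10–18: 408 + 51 + 555 + 365 + 507 + 139 + 562 + 584 + 404 = 3575
Divide by 9: 3575 / 9 = 397.222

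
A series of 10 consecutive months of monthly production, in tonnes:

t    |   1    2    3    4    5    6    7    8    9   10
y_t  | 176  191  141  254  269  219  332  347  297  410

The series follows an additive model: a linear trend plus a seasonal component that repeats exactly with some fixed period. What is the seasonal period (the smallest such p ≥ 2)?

3

First differences y_{t+1} − y_t: 15, -50, 113, 15, -50, 113, 15, -50, …
The difference pattern repeats every 3 terms and not for any smaller step, so p = 3.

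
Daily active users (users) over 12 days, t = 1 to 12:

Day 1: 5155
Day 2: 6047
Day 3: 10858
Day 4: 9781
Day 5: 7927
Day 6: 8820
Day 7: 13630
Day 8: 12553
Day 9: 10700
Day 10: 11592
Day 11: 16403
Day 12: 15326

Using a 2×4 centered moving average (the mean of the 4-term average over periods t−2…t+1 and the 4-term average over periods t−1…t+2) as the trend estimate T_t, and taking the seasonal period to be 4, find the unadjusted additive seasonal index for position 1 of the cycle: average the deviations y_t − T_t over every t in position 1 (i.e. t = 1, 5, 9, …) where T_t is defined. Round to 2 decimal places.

Season position 1 occurs at t = 5, 9 (where T_t is defined).
t=5: T_5 = 9693.0000; y_5 − T_5 = 7927 − 9693.0000 = -1766.0000
t=9: T_9 = 12465.3750; y_9 − T_9 = 10700 − 12465.3750 = -1765.3750
Mean deviation: (-1766.0000 + -1765.3750) / 2 = -1765.69

-1765.69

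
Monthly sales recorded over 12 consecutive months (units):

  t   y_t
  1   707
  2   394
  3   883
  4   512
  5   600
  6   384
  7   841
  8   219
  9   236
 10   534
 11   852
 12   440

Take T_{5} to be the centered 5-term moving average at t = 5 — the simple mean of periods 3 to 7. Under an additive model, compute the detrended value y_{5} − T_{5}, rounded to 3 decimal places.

-44.000

Trend T_5 = (883 + 512 + 600 + 384 + 841) / 5 = 3220/5 = 644.00000
Detrended value: 600 − 644.00000 = -44.000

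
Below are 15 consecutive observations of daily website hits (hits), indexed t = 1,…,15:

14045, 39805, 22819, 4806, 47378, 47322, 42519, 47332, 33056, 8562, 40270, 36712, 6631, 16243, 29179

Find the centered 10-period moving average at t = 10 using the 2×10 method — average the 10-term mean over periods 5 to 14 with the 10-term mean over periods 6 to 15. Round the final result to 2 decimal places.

31692.55

Sum over 5–14: 47378 + 47322 + 42519 + 47332 + 33056 + 8562 + 40270 + 36712 + 6631 + 16243 = 326025
Sum over 6–15: 47322 + 42519 + 47332 + 33056 + 8562 + 40270 + 36712 + 6631 + 16243 + 29179 = 307826
CMA at t=10 = (326025 + 307826) / (2·10) = 633851 / 20 = 31692.55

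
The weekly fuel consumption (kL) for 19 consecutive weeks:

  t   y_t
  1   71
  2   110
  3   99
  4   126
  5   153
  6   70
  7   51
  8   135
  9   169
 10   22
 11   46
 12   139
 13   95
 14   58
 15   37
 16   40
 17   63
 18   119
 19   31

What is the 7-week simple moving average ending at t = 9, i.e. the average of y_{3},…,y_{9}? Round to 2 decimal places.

114.71

Sum of periods 3–9: 99 + 126 + 153 + 70 + 51 + 135 + 169 = 803
Divide by 7: 803 / 7 = 114.71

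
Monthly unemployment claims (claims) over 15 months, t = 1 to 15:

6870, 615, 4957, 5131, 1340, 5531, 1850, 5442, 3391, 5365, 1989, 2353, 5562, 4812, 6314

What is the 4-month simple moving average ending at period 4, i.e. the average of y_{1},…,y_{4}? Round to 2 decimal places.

Sum of periods 1–4: 6870 + 615 + 4957 + 5131 = 17573
Divide by 4: 17573 / 4 = 4393.25

4393.25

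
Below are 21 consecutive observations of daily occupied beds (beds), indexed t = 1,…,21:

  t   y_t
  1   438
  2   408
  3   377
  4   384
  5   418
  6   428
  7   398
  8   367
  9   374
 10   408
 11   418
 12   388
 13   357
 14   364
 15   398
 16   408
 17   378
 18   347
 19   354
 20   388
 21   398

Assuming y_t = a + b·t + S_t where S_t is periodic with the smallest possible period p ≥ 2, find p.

5

First differences y_{t+1} − y_t: -30, -31, 7, 34, 10, -30, -31, 7, 34, 10, -30, -31, …
The difference pattern repeats every 5 terms and not for any smaller step, so p = 5.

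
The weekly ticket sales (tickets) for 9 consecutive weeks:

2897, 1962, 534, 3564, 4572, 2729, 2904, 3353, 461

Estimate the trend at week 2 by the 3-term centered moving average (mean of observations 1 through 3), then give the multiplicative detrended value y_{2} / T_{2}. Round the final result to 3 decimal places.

Trend T_2 = (2897 + 1962 + 534) / 3 = 5393/3 = 1797.66667
Ratio to trend: 1962 / 1797.66667 = 1.091

1.091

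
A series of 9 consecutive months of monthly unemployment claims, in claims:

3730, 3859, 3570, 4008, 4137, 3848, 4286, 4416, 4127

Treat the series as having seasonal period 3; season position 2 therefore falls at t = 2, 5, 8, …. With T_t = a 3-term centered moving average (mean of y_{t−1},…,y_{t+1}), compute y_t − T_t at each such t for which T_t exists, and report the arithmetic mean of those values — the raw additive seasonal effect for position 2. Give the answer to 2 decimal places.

Season position 2 occurs at t = 2, 5, 8 (where T_t is defined).
t=2: T_2 = 3719.6667; y_2 − T_2 = 3859 − 3719.6667 = 139.3333
t=5: T_5 = 3997.6667; y_5 − T_5 = 4137 − 3997.6667 = 139.3333
t=8: T_8 = 4276.3333; y_8 − T_8 = 4416 − 4276.3333 = 139.6667
Mean deviation: (139.3333 + 139.3333 + 139.6667) / 3 = 139.44

139.44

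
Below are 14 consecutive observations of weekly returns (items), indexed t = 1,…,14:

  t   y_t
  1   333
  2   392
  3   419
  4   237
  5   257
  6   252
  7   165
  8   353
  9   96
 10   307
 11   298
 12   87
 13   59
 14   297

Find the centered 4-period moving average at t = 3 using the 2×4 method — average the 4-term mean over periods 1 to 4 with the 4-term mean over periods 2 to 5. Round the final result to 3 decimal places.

335.750

Sum over 1–4: 333 + 392 + 419 + 237 = 1381
Sum over 2–5: 392 + 419 + 237 + 257 = 1305
CMA at t=3 = (1381 + 1305) / (2·4) = 2686 / 8 = 335.750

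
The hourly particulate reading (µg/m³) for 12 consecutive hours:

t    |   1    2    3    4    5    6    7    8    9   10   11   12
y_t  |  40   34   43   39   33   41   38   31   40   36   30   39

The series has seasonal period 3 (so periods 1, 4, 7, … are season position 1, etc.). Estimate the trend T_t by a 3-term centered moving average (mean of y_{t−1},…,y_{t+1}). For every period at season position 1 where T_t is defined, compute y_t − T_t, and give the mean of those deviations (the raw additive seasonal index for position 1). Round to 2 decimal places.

0.89

Season position 1 occurs at t = 4, 7, 10 (where T_t is defined).
t=4: T_4 = 38.3333; y_4 − T_4 = 39 − 38.3333 = 0.6667
t=7: T_7 = 36.6667; y_7 − T_7 = 38 − 36.6667 = 1.3333
t=10: T_10 = 35.3333; y_10 − T_10 = 36 − 35.3333 = 0.6667
Mean deviation: (0.6667 + 1.3333 + 0.6667) / 3 = 0.89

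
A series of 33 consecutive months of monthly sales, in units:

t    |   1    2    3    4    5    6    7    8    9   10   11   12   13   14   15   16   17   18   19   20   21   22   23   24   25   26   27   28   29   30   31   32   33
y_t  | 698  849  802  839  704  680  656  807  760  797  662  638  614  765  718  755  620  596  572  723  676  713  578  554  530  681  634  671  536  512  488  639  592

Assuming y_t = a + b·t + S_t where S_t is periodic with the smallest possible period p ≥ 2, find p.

First differences y_{t+1} − y_t: 151, -47, 37, -135, -24, -24, 151, -47, 37, -135, -24, -24, 151, -47, …
The difference pattern repeats every 6 terms and not for any smaller step, so p = 6.

6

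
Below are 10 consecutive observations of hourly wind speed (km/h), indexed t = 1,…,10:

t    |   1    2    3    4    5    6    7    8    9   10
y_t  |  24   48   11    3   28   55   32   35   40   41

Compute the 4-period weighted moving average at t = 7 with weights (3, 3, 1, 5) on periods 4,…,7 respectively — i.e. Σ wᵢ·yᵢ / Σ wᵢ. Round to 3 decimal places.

Weighted sum: 3·3 + 3·28 + 1·55 + 5·32 = 9 + 84 + 55 + 160 = 308
Weight total: 3 + 3 + 1 + 5 = 12
WMA = 308 / 12 = 25.667

25.667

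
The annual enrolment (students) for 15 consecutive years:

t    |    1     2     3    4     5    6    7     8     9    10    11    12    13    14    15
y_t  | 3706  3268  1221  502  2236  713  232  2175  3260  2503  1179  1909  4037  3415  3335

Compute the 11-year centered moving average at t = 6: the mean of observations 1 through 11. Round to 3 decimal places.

Sum of periods 1–11: 3706 + 3268 + 1221 + 502 + 2236 + 713 + 232 + 2175 + 3260 + 2503 + 1179 = 20995
Divide by 11: 20995 / 11 = 1908.636

1908.636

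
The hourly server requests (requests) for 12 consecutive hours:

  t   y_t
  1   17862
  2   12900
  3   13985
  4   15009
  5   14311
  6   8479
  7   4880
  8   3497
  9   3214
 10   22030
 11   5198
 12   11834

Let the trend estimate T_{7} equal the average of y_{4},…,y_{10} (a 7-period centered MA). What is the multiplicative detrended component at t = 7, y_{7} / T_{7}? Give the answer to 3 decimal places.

Trend T_7 = (15009 + 14311 + 8479 + 4880 + 3497 + 3214 + 22030) / 7 = 71420/7 = 10202.85714
Ratio to trend: 4880 / 10202.85714 = 0.478

0.478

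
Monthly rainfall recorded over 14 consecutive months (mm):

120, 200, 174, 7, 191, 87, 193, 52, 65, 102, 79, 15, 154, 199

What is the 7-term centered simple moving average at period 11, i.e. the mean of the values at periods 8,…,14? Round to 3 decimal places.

Sum of periods 8–14: 52 + 65 + 102 + 79 + 15 + 154 + 199 = 666
Divide by 7: 666 / 7 = 95.143

95.143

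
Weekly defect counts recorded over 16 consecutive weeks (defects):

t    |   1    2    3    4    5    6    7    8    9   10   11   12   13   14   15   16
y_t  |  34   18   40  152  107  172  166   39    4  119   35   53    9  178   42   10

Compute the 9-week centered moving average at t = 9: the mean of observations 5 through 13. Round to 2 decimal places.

78.22

Sum of periods 5–13: 107 + 172 + 166 + 39 + 4 + 119 + 35 + 53 + 9 = 704
Divide by 9: 704 / 9 = 78.22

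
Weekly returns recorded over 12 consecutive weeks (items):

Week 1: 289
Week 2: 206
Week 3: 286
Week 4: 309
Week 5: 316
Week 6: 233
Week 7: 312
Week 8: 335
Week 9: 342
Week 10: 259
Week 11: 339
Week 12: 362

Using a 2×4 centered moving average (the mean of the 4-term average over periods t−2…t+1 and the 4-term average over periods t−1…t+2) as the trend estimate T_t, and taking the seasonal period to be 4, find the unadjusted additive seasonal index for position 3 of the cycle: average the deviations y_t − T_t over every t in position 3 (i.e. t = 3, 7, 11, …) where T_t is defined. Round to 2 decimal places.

9.94

Season position 3 occurs at t = 3, 7 (where T_t is defined).
t=3: T_3 = 275.8750; y_3 − T_3 = 286 − 275.8750 = 10.1250
t=7: T_7 = 302.2500; y_7 − T_7 = 312 − 302.2500 = 9.7500
Mean deviation: (10.1250 + 9.7500) / 2 = 9.94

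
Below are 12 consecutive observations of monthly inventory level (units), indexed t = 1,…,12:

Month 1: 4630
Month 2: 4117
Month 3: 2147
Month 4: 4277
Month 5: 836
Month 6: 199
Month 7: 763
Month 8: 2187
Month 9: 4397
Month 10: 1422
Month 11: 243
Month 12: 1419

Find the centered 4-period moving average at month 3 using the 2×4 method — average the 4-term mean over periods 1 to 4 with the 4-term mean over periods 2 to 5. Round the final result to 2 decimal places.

Sum over 1–4: 4630 + 4117 + 2147 + 4277 = 15171
Sum over 2–5: 4117 + 2147 + 4277 + 836 = 11377
CMA at t=3 = (15171 + 11377) / (2·4) = 26548 / 8 = 3318.50

3318.50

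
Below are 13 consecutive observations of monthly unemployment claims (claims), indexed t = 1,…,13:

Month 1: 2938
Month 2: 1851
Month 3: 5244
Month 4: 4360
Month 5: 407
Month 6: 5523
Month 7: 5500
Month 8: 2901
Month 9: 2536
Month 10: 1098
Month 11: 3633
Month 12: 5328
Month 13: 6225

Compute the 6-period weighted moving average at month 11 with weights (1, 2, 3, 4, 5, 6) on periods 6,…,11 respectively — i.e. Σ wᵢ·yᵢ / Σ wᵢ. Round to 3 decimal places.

Weighted sum: 1·5523 + 2·5500 + 3·2901 + 4·2536 + 5·1098 + 6·3633 = 5523 + 11000 + 8703 + 10144 + 5490 + 21798 = 62658
Weight total: 1 + 2 + 3 + 4 + 5 + 6 = 21
WMA = 62658 / 21 = 2983.714

2983.714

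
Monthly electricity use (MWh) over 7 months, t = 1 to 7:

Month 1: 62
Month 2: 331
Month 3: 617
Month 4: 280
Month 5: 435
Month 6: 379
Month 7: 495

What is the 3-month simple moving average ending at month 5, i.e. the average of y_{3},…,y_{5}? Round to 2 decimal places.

444.00

Sum of periods 3–5: 617 + 280 + 435 = 1332
Divide by 3: 1332 / 3 = 444.00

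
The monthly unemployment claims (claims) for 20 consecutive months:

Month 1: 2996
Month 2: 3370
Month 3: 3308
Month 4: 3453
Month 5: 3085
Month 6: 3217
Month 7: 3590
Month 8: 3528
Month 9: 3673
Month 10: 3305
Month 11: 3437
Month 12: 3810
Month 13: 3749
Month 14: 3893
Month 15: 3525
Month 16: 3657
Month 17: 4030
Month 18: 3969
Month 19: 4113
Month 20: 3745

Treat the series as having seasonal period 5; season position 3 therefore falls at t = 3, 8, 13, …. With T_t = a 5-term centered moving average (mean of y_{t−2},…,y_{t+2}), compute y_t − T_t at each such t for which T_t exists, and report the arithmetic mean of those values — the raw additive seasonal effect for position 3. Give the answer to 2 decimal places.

Season position 3 occurs at t = 3, 8, 13, 18 (where T_t is defined).
t=3: T_3 = 3242.4000; y_3 − T_3 = 3308 − 3242.4000 = 65.6000
t=8: T_8 = 3462.6000; y_8 − T_8 = 3528 − 3462.6000 = 65.4000
t=13: T_13 = 3682.8000; y_13 − T_13 = 3749 − 3682.8000 = 66.2000
t=18: T_18 = 3902.8000; y_18 − T_18 = 3969 − 3902.8000 = 66.2000
Mean deviation: (65.6000 + 65.4000 + 66.2000 + 66.2000) / 4 = 65.85

65.85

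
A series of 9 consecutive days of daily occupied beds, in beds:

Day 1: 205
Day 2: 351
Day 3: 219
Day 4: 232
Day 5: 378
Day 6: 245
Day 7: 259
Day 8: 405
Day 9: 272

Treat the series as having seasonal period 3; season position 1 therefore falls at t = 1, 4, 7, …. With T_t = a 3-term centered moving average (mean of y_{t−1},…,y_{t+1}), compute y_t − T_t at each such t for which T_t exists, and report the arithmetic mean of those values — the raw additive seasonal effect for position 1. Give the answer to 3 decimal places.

Season position 1 occurs at t = 4, 7 (where T_t is defined).
t=4: T_4 = 276.33333; y_4 − T_4 = 232 − 276.33333 = -44.33333
t=7: T_7 = 303.00000; y_7 − T_7 = 259 − 303.00000 = -44.00000
Mean deviation: (-44.33333 + -44.00000) / 2 = -44.167

-44.167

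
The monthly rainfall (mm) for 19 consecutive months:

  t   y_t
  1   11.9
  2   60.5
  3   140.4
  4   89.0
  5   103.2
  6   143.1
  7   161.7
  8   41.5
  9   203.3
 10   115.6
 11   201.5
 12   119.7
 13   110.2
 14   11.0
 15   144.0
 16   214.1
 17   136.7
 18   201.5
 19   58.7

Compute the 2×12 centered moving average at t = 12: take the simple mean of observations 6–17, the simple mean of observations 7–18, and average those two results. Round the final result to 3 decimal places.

Sum over 6–17: 143.1 + 161.7 + 41.5 + 203.3 + 115.6 + 201.5 + 119.7 + 110.2 + 11.0 + 144.0 + 214.1 + 136.7 = 1602.4
Sum over 7–18: 161.7 + 41.5 + 203.3 + 115.6 + 201.5 + 119.7 + 110.2 + 11.0 + 144.0 + 214.1 + 136.7 + 201.5 = 1660.8
CMA at t=12 = (1602.4 + 1660.8) / (2·12) = 3263.2 / 24 = 135.967

135.967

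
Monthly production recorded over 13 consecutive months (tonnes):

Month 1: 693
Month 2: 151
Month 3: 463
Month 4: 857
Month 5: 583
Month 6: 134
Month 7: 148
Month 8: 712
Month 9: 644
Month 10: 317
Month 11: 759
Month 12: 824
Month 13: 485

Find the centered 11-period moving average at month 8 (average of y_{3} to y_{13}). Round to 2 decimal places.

Sum of periods 3–13: 463 + 857 + 583 + 134 + 148 + 712 + 644 + 317 + 759 + 824 + 485 = 5926
Divide by 11: 5926 / 11 = 538.73

538.73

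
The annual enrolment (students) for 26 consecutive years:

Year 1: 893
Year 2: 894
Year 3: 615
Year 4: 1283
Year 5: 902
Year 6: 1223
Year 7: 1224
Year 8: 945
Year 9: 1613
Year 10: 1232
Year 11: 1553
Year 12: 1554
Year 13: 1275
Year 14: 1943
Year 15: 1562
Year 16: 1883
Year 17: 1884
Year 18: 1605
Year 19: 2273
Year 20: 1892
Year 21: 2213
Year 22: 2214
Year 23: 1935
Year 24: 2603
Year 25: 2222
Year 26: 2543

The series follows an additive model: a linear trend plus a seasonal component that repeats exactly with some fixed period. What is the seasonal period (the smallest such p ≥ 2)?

First differences y_{t+1} − y_t: 1, -279, 668, -381, 321, 1, -279, 668, -381, 321, 1, -279, …
The difference pattern repeats every 5 terms and not for any smaller step, so p = 5.

5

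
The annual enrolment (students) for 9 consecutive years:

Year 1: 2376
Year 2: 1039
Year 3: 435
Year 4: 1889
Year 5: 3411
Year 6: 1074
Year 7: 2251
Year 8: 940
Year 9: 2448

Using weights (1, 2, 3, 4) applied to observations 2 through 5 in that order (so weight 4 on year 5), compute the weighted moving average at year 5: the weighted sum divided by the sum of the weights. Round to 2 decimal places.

2122.00

Weighted sum: 1·1039 + 2·435 + 3·1889 + 4·3411 = 1039 + 870 + 5667 + 13644 = 21220
Weight total: 1 + 2 + 3 + 4 = 10
WMA = 21220 / 10 = 2122.00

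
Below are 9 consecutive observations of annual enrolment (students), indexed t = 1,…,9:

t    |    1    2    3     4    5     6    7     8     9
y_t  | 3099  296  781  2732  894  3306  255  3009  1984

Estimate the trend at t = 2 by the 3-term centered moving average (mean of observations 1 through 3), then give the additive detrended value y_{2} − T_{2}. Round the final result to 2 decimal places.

Trend T_2 = (3099 + 296 + 781) / 3 = 4176/3 = 1392.0000
Detrended value: 296 − 1392.0000 = -1096.00

-1096.00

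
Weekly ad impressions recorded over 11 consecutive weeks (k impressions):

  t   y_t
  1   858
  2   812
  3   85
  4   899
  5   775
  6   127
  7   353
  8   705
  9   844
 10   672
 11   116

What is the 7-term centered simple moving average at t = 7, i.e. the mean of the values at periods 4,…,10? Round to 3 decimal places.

625.000

Sum of periods 4–10: 899 + 775 + 127 + 353 + 705 + 844 + 672 = 4375
Divide by 7: 4375 / 7 = 625.000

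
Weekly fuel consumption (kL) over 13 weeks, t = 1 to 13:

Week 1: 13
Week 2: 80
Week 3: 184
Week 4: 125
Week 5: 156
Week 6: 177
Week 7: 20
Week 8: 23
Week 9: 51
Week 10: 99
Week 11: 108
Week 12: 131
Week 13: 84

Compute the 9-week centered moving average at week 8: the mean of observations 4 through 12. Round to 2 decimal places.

Sum of periods 4–12: 125 + 156 + 177 + 20 + 23 + 51 + 99 + 108 + 131 = 890
Divide by 9: 890 / 9 = 98.89

98.89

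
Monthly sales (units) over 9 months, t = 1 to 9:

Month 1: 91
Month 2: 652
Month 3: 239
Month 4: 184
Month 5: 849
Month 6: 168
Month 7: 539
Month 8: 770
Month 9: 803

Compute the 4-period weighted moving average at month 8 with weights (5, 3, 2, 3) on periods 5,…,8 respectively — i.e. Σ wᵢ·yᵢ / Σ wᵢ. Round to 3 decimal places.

Weighted sum: 5·849 + 3·168 + 2·539 + 3·770 = 4245 + 504 + 1078 + 2310 = 8137
Weight total: 5 + 3 + 2 + 3 = 13
WMA = 8137 / 13 = 625.923

625.923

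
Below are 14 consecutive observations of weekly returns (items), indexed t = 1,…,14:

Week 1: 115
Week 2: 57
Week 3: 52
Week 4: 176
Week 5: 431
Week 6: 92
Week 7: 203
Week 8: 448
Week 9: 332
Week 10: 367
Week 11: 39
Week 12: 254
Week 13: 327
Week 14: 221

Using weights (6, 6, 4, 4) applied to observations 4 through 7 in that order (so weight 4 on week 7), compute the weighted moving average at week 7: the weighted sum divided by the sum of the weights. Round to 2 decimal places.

241.10

Weighted sum: 6·176 + 6·431 + 4·92 + 4·203 = 1056 + 2586 + 368 + 812 = 4822
Weight total: 6 + 6 + 4 + 4 = 20
WMA = 4822 / 20 = 241.10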